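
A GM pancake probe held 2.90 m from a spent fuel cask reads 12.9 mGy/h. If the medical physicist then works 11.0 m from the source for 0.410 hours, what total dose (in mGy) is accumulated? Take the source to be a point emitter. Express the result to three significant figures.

Intensity scales as (d₁/d₂)², so rate at 11.0 m:
(2.90/11.0)² = 0.06950, so 12.9 × 0.06950 = 0.8966 mGy/h.
Dose = rate × time = 0.8966 mGy/h × 0.4100 h = 0.3676 mGy.

0.368 mGy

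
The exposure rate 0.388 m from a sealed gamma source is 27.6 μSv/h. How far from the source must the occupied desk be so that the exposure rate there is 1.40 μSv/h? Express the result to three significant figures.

1.72 m

By the inverse-square law, d₂ = d₁·√(I₁/I₂).
I₁/I₂ = 27.6/1.40 = 19.71, so d₂ = 0.388 × √19.71 = 1.723 m.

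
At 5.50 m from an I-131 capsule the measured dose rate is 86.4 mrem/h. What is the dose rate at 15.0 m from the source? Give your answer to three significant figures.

11.6 mrem/h

Intensity scales as (d₁/d₂)², so scaling from 5.50 m to 15.0 m:
(5.50/15.0)² = 0.1344, so 86.4 × 0.1344 = 11.61 mrem/h.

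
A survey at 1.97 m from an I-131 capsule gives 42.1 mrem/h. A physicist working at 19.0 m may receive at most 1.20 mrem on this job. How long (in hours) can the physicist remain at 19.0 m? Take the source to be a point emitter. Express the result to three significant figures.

Applying the 1/r² law, rate at 19.0 m:
42.1 × (1.97/19.0)² = 42.1 × 0.01075 = 0.4526 mrem/h.
Stay time = 1.20 mrem ÷ 0.4526 mrem/h = 2.651 h.

2.65 h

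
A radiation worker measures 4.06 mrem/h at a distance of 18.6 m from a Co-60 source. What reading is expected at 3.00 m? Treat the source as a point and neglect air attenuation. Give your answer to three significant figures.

156 mrem/h

By the inverse-square law, the rate at 3.00 m is
(18.6/3.00)² = 38.44, so 4.06 × 38.44 = 156.1 mrem/h.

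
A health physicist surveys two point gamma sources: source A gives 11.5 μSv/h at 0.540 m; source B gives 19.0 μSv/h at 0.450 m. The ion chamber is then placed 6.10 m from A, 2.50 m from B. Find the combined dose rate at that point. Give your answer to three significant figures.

0.706 μSv/h

Each source contributes Iᵢ·(dᵢ/rᵢ)²; contributions add.
A: 11.5 × (0.540/6.10)² = 0.09012 μSv/h
B: 19.0 × (0.450/2.50)² = 0.6156 μSv/h
Total = 0.09012 + 0.6156 = 0.7057 μSv/h.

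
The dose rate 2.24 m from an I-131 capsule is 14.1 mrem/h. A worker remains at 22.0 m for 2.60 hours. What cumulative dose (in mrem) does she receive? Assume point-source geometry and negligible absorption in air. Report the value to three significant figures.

0.380 mrem

Since intensity falls as 1/r², rate at 22.0 m:
(2.24/22.0)² = 0.01037, so 14.1 × 0.01037 = 0.1462 mrem/h.
Dose = rate × time = 0.1462 mrem/h × 2.600 h = 0.3801 mrem.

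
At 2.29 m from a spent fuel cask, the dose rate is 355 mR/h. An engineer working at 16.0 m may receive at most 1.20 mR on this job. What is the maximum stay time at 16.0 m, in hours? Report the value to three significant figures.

By the inverse-square law, rate at 16.0 m:
(2.29/16.0)² = 0.02048, so 355 × 0.02048 = 7.270 mR/h.
Stay time = 1.20 mR ÷ 7.270 mR/h = 0.1651 h.

0.165 h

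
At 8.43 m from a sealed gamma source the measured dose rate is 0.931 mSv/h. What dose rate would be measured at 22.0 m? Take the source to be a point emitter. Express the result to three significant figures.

By the inverse-square law, scaling from 8.43 m to 22.0 m:
(8.43/22.0)² = 0.1468, so 0.931 × 0.1468 = 0.1367 mSv/h.

0.137 mSv/h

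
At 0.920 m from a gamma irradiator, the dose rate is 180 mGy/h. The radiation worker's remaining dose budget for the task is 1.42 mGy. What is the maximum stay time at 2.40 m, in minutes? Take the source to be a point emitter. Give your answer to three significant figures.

By the inverse-square law, rate at 2.40 m:
180 × (0.920/2.40)² = 180 × 0.1469 = 26.44 mGy/h.
Stay time = 1.42 mGy ÷ 26.44 mGy/h = 0.05371 h = 3.223 min.

3.22 min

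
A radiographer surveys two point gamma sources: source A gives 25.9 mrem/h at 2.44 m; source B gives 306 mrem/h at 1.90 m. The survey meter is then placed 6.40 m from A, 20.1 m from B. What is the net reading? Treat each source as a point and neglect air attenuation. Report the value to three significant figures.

By superposition, sum each source's inverse-square contribution:
A: 25.9 × (2.44/6.40)² = 3.765 mrem/h
B: 306 × (1.90/20.1)² = 2.734 mrem/h
Total = 3.765 + 2.734 = 6.499 mrem/h.

6.50 mrem/h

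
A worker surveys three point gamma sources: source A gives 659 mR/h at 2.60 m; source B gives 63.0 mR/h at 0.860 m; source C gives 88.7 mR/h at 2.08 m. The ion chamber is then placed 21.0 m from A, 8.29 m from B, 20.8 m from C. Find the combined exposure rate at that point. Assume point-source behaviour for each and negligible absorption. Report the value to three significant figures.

11.7 mR/h

Each source contributes Iᵢ·(dᵢ/rᵢ)²; contributions add.
A: 659 × (2.60/21.0)² = 10.10 mR/h
B: 63.0 × (0.860/8.29)² = 0.6780 mR/h
C: 88.7 × (2.08/20.8)² = 0.8870 mR/h
Total = 10.10 + 0.6780 + 0.8870 = 11.66 mR/h.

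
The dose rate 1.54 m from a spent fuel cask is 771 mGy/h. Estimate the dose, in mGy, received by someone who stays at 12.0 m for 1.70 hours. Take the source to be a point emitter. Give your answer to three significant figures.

21.6 mGy

Using I₁d₁² = I₂d₂², rate at 12.0 m:
(1.54/12.0)² = 0.01647, so 771 × 0.01647 = 12.70 mGy/h.
Dose = rate × time = 12.70 mGy/h × 1.700 h = 21.59 mGy.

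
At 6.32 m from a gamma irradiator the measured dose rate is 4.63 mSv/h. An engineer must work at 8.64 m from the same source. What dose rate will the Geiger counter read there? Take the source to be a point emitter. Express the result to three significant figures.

Intensity scales as (d₁/d₂)², so scaling from 6.32 m to 8.64 m:
(6.32/8.64)² = 0.5351, so 4.63 × 0.5351 = 2.478 mSv/h.

2.48 mSv/h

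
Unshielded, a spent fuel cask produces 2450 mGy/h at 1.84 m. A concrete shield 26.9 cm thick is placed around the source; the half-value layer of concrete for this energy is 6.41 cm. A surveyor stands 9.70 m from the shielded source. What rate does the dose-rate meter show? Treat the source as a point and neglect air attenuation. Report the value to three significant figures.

Distance alone: 2450 × (1.84/9.70)² = 2450 × 0.03598 = 88.15 mGy/h.
Shield: 26.9/6.41 = 4.197 half-value layers → attenuation 2^(−4.197) = 0.05452.
Combined: 88.15 × 0.05452 = 4.806 mGy/h.

4.81 mGy/h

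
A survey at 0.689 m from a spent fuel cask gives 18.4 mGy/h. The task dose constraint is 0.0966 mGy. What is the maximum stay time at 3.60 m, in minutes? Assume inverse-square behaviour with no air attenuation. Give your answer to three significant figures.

8.60 min

Using I₁d₁² = I₂d₂², rate at 3.60 m:
(0.689/3.60)² = 0.03663, so 18.4 × 0.03663 = 0.6740 mGy/h.
Stay time = 0.0966 mGy ÷ 0.6740 mGy/h = 0.1433 h = 8.598 min.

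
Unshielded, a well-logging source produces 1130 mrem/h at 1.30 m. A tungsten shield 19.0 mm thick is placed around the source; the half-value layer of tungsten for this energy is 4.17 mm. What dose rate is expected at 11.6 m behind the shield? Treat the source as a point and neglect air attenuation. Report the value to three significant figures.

0.603 mrem/h

Distance alone: (1.30/11.6)² = 0.01256, so 1130 × 0.01256 = 14.19 mrem/h.
Shield: 19.0/4.17 = 4.556 half-value layers → attenuation 2^(−4.556) = 0.04251.
Combined: 14.19 × 0.04251 = 0.6032 mrem/h.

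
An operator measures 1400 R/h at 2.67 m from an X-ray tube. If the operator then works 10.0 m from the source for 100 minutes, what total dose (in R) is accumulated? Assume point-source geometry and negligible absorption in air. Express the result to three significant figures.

By the inverse-square law, rate at 10.0 m:
1400 × (2.67/10.0)² = 1400 × 0.07129 = 99.81 R/h.
Dose = rate × time = 99.81 R/h × 1.667 h = 166.4 R.

166 R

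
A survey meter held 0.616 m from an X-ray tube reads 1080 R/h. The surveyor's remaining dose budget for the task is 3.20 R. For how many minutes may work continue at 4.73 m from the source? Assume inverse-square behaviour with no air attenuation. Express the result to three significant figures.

10.5 min

Using I₁d₁² = I₂d₂², rate at 4.73 m:
1080 × (0.616/4.73)² = 1080 × 0.01696 = 18.32 R/h.
Stay time = 3.20 R ÷ 18.32 R/h = 0.1747 h = 10.48 min.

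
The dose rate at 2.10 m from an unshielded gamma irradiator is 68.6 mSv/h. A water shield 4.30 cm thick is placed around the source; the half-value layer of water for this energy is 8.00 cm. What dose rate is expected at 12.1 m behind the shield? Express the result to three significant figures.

1.42 mSv/h

Distance alone: (2.10/12.1)² = 0.03012, so 68.6 × 0.03012 = 2.066 mSv/h.
Shield: 4.30/8.00 = 0.5375 half-value layers → attenuation 2^(−0.5375) = 0.6890.
Combined: 2.066 × 0.6890 = 1.423 mSv/h.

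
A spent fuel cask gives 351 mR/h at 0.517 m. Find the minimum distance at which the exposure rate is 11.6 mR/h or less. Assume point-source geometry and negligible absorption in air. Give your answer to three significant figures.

2.84 m

Since intensity falls as 1/r², d₂ = d₁·√(I₁/I₂).
I₁/I₂ = 351/11.6 = 30.26, so d₂ = 0.517 × √30.26 = 2.844 m.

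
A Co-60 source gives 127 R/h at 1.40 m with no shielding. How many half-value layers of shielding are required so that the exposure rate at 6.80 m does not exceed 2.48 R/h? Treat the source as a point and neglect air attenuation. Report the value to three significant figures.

1.12 half-value layers

At 6.80 m, distance alone gives 127 × (1.40/6.80)² = 127 × 0.04239 = 5.384 R/h.
Further attenuation needed: 5.384/2.48 = 2.171.
n = log₂(2.171) = 1.118 half-value layers.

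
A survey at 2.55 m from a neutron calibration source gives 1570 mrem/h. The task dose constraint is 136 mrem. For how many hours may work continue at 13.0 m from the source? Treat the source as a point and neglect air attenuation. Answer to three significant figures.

Applying the 1/r² law, rate at 13.0 m:
1570 × (2.55/13.0)² = 1570 × 0.03848 = 60.41 mrem/h.
Stay time = 136 mrem ÷ 60.41 mrem/h = 2.251 h.

2.25 h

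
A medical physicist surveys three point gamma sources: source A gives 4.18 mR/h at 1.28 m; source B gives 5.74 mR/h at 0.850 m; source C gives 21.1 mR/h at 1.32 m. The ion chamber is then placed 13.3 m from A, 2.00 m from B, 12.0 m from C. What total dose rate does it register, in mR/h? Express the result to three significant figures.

Each source contributes Iᵢ·(dᵢ/rᵢ)²; contributions add.
A: 4.18 × (1.28/13.3)² = 0.03872 mR/h
B: 5.74 × (0.850/2.00)² = 1.037 mR/h
C: 21.1 × (1.32/12.0)² = 0.2553 mR/h
Total = 0.03872 + 1.037 + 0.2553 = 1.331 mR/h.

1.33 mR/h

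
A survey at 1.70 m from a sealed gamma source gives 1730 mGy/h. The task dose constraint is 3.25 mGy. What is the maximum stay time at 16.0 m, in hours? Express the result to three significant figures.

Applying the 1/r² law, rate at 16.0 m:
1730 × (1.70/16.0)² = 1730 × 0.01129 = 19.53 mGy/h.
Stay time = 3.25 mGy ÷ 19.53 mGy/h = 0.1664 h.

0.166 h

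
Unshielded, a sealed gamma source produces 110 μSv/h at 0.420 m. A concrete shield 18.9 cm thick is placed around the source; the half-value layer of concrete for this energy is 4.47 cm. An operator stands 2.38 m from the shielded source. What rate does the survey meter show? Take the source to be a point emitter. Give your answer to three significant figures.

Distance alone: 110 × (0.420/2.38)² = 110 × 0.03114 = 3.425 μSv/h.
Shield: 18.9/4.47 = 4.228 half-value layers → attenuation 2^(−4.228) = 0.05336.
Combined: 3.425 × 0.05336 = 0.1828 μSv/h.

0.183 μSv/h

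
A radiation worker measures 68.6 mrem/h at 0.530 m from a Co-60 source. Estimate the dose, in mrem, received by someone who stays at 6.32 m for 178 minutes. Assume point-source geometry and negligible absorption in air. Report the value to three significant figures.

Since intensity falls as 1/r², rate at 6.32 m:
(0.530/6.32)² = 0.007033, so 68.6 × 0.007033 = 0.4825 mrem/h.
Dose = rate × time = 0.4825 mrem/h × 2.967 h = 1.432 mrem.

1.43 mrem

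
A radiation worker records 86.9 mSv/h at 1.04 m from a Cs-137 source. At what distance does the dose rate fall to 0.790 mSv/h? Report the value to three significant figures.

10.9 m

By the inverse-square law, d₂ = d₁·√(I₁/I₂).
I₁/I₂ = 86.9/0.790 = 110.0, so d₂ = 1.04 × √110.0 = 10.91 m.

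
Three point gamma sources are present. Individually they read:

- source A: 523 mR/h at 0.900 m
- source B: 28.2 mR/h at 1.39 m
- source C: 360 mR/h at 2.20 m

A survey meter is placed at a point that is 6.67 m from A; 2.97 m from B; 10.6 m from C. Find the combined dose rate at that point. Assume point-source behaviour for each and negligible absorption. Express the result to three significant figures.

31.2 mR/h

By superposition, sum each source's inverse-square contribution:
A: 523 × (0.900/6.67)² = 9.522 mR/h
B: 28.2 × (1.39/2.97)² = 6.177 mR/h
C: 360 × (2.20/10.6)² = 15.51 mR/h
Total = 9.522 + 6.177 + 15.51 = 31.21 mR/h.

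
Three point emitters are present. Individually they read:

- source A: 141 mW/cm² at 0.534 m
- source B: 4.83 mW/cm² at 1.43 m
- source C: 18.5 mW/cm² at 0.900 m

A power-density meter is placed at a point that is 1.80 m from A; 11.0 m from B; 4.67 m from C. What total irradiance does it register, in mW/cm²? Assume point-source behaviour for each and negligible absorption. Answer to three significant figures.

13.2 mW/cm²

Each source contributes Iᵢ·(dᵢ/rᵢ)²; contributions add.
A: 141 × (0.534/1.80)² = 12.41 mW/cm²
B: 4.83 × (1.43/11.0)² = 0.08163 mW/cm²
C: 18.5 × (0.900/4.67)² = 0.6871 mW/cm²
Total = 12.41 + 0.08163 + 0.6871 = 13.18 mW/cm².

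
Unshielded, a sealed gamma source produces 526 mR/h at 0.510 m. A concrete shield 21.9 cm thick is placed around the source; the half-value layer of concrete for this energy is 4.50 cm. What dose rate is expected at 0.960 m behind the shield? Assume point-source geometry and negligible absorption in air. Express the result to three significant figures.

5.09 mR/h

Distance alone: 526 × (0.510/0.960)² = 526 × 0.2822 = 148.4 mR/h.
Shield: 21.9/4.50 = 4.867 half-value layers → attenuation 2^(−4.867) = 0.03427.
Combined: 148.4 × 0.03427 = 5.086 mR/h.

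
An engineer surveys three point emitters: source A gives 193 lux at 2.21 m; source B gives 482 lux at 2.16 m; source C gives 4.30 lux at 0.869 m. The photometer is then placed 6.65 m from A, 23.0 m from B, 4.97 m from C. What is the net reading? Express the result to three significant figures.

25.7 lux

Each source contributes Iᵢ·(dᵢ/rᵢ)²; contributions add.
A: 193 × (2.21/6.65)² = 21.32 lux
B: 482 × (2.16/23.0)² = 4.251 lux
C: 4.30 × (0.869/4.97)² = 0.1315 lux
Total = 21.32 + 4.251 + 0.1315 = 25.70 lux.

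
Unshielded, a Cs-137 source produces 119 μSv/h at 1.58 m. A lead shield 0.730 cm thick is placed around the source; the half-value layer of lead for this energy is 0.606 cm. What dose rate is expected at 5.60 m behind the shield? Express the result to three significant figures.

4.11 μSv/h

Distance alone: (1.58/5.60)² = 0.07960, so 119 × 0.07960 = 9.472 μSv/h.
Shield: 0.730/0.606 = 1.205 half-value layers → attenuation 2^(−1.205) = 0.4338.
Combined: 9.472 × 0.4338 = 4.109 μSv/h.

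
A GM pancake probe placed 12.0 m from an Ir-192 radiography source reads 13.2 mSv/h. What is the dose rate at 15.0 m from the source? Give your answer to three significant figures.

Using I₁d₁² = I₂d₂², scaling from 12.0 m to 15.0 m:
(12.0/15.0)² = 0.6400, so 13.2 × 0.6400 = 8.448 mSv/h.

8.45 mSv/h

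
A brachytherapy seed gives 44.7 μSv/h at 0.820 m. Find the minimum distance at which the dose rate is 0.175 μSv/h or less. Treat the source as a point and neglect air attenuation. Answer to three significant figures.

13.1 m

Intensity scales as (d₁/d₂)², so d₂ = d₁·√(I₁/I₂).
I₁/I₂ = 44.7/0.175 = 255.4, so d₂ = 0.820 × √255.4 = 13.10 m.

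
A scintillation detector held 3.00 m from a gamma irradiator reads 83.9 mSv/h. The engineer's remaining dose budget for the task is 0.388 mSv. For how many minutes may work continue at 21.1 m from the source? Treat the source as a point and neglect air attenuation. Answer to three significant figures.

By the inverse-square law, rate at 21.1 m:
83.9 × (3.00/21.1)² = 83.9 × 0.02022 = 1.696 mSv/h.
Stay time = 0.388 mSv ÷ 1.696 mSv/h = 0.2288 h = 13.73 min.

13.7 min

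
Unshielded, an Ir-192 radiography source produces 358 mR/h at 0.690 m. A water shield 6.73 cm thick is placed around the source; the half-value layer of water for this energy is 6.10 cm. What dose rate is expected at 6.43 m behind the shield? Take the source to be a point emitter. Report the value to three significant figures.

Distance alone: (0.690/6.43)² = 0.01152, so 358 × 0.01152 = 4.124 mR/h.
Shield: 6.73/6.10 = 1.103 half-value layers → attenuation 2^(−1.103) = 0.4655.
Combined: 4.124 × 0.4655 = 1.920 mR/h.

1.92 mR/h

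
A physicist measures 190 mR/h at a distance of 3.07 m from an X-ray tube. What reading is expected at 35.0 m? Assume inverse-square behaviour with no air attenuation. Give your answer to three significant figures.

Using I₁d₁² = I₂d₂², the rate at 35.0 m is
(3.07/35.0)² = 0.007694, so 190 × 0.007694 = 1.462 mR/h.

1.46 mR/h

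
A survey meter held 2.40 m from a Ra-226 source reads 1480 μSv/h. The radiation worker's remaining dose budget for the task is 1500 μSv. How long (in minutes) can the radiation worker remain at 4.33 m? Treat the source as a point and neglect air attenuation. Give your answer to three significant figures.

Intensity scales as (d₁/d₂)², so rate at 4.33 m:
(2.40/4.33)² = 0.3072, so 1480 × 0.3072 = 454.7 μSv/h.
Stay time = 1500 μSv ÷ 454.7 μSv/h = 3.299 h = 197.9 min.

198 min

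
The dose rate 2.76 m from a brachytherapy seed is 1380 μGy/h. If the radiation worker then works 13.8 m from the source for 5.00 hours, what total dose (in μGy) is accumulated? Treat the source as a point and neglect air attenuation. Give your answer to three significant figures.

Applying the 1/r² law, rate at 13.8 m:
(2.76/13.8)² = 0.04000, so 1380 × 0.04000 = 55.20 μGy/h.
Dose = rate × time = 55.20 μGy/h × 5.000 h = 276.0 μGy.

276 μGy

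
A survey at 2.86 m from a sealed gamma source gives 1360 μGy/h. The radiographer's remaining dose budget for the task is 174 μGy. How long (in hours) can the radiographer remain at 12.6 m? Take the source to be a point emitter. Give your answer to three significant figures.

2.48 h

Using I₁d₁² = I₂d₂², rate at 12.6 m:
(2.86/12.6)² = 0.05152, so 1360 × 0.05152 = 70.07 μGy/h.
Stay time = 174 μGy ÷ 70.07 μGy/h = 2.483 h.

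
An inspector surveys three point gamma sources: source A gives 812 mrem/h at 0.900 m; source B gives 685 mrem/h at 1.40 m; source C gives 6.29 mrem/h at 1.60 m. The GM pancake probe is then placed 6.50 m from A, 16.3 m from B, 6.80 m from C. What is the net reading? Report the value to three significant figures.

21.0 mrem/h

Each source contributes Iᵢ·(dᵢ/rᵢ)²; contributions add.
A: 812 × (0.900/6.50)² = 15.57 mrem/h
B: 685 × (1.40/16.3)² = 5.053 mrem/h
C: 6.29 × (1.60/6.80)² = 0.3482 mrem/h
Total = 15.57 + 5.053 + 0.3482 = 20.97 mrem/h.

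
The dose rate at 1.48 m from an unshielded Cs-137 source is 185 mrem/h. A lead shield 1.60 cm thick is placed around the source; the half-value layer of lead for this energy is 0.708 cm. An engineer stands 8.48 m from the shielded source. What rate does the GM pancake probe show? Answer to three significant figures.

1.18 mrem/h

Distance alone: 185 × (1.48/8.48)² = 185 × 0.03046 = 5.635 mrem/h.
Shield: 1.60/0.708 = 2.260 half-value layers → attenuation 2^(−2.260) = 0.2088.
Combined: 5.635 × 0.2088 = 1.177 mrem/h.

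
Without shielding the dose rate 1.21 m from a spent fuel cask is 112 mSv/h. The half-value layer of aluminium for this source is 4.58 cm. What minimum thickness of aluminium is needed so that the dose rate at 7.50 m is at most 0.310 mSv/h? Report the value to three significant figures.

14.8 cm

At 7.50 m, distance alone gives (1.21/7.50)² = 0.02603, so 112 × 0.02603 = 2.915 mSv/h.
Further attenuation needed: 2.915/0.310 = 9.403.
n = log₂(9.403) = 3.233 half-value layers.
Thickness = 3.233 × 4.58 cm = 14.81 cm.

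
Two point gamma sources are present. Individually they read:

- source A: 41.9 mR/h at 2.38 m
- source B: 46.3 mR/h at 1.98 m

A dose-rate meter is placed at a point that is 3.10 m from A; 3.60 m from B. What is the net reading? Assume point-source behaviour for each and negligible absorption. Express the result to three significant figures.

Each source contributes Iᵢ·(dᵢ/rᵢ)²; contributions add.
A: 41.9 × (2.38/3.10)² = 24.70 mR/h
B: 46.3 × (1.98/3.60)² = 14.01 mR/h
Total = 24.70 + 14.01 = 38.71 mR/h.

38.7 mR/h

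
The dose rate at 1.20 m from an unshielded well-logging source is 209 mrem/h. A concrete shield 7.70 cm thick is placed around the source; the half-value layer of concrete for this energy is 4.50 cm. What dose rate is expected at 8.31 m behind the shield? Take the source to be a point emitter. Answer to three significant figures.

1.33 mrem/h

Distance alone: 209 × (1.20/8.31)² = 209 × 0.02085 = 4.358 mrem/h.
Shield: 7.70/4.50 = 1.711 half-value layers → attenuation 2^(−1.711) = 0.3054.
Combined: 4.358 × 0.3054 = 1.331 mrem/h.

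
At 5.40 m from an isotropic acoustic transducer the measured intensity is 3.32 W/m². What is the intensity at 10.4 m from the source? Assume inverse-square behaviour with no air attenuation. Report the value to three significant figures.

Applying the 1/r² law, scaling from 5.40 m to 10.4 m:
(5.40/10.4)² = 0.2696, so 3.32 × 0.2696 = 0.8951 W/m².

0.895 W/m²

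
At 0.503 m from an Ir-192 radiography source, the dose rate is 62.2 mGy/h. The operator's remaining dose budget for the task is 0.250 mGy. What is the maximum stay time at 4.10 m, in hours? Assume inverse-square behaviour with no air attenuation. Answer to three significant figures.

Since intensity falls as 1/r², rate at 4.10 m:
62.2 × (0.503/4.10)² = 62.2 × 0.01505 = 0.9361 mGy/h.
Stay time = 0.250 mGy ÷ 0.9361 mGy/h = 0.2671 h.

0.267 h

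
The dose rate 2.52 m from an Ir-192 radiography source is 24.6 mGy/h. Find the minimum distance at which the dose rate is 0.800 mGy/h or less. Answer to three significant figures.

Using I₁d₁² = I₂d₂², d₂ = d₁·√(I₁/I₂).
I₁/I₂ = 24.6/0.800 = 30.75, so d₂ = 2.52 × √30.75 = 13.97 m.

14.0 m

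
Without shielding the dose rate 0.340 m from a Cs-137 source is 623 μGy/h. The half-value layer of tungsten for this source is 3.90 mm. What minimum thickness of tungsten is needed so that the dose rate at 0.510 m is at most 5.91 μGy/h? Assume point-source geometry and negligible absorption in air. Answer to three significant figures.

21.6 mm

At 0.510 m, distance alone gives (0.340/0.510)² = 0.4444, so 623 × 0.4444 = 276.9 μGy/h.
Further attenuation needed: 276.9/5.91 = 46.85.
n = log₂(46.85) = 5.550 half-value layers.
Thickness = 5.550 × 3.90 mm = 21.64 mm.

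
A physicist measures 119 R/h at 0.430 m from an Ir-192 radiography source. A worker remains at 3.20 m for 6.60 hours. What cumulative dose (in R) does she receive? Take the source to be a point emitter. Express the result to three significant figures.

Applying the 1/r² law, rate at 3.20 m:
(0.430/3.20)² = 0.01806, so 119 × 0.01806 = 2.149 R/h.
Dose = rate × time = 2.149 R/h × 6.600 h = 14.18 R.

14.2 R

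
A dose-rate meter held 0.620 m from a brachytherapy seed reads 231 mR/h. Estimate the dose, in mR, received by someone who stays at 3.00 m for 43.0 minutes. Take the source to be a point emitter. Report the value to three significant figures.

7.07 mR

By the inverse-square law, rate at 3.00 m:
(0.620/3.00)² = 0.04271, so 231 × 0.04271 = 9.866 mR/h.
Dose = rate × time = 9.866 mR/h × 0.7167 h = 7.071 mR.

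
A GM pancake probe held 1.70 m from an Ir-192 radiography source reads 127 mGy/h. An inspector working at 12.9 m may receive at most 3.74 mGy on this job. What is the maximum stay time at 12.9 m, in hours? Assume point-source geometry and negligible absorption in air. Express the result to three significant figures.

1.70 h

Applying the 1/r² law, rate at 12.9 m:
(1.70/12.9)² = 0.01737, so 127 × 0.01737 = 2.206 mGy/h.
Stay time = 3.74 mGy ÷ 2.206 mGy/h = 1.695 h.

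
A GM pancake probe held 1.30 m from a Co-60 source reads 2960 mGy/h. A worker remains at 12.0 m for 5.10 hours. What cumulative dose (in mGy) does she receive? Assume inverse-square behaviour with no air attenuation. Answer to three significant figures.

Applying the 1/r² law, rate at 12.0 m:
(1.30/12.0)² = 0.01174, so 2960 × 0.01174 = 34.75 mGy/h.
Dose = rate × time = 34.75 mGy/h × 5.100 h = 177.2 mGy.

177 mGy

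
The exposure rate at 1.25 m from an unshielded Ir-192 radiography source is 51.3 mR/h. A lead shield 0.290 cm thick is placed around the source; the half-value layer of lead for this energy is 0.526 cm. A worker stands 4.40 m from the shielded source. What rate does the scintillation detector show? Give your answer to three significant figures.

Distance alone: (1.25/4.40)² = 0.08071, so 51.3 × 0.08071 = 4.140 mR/h.
Shield: 0.290/0.526 = 0.5513 half-value layers → attenuation 2^(−0.5513) = 0.6824.
Combined: 4.140 × 0.6824 = 2.825 mR/h.

2.83 mR/h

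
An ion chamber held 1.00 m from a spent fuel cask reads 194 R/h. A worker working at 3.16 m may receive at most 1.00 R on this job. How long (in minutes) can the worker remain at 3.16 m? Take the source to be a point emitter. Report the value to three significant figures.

By the inverse-square law, rate at 3.16 m:
194 × (1.00/3.16)² = 194 × 0.1001 = 19.42 R/h.
Stay time = 1.00 R ÷ 19.42 R/h = 0.05149 h = 3.089 min.

3.09 min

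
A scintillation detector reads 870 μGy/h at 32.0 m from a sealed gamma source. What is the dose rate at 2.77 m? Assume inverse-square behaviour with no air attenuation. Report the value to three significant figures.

Applying the 1/r² law, the rate at 2.77 m is
870 × (32.0/2.77)² = 870 × 133.5 = 116100 μGy/h.

116000 μGy/h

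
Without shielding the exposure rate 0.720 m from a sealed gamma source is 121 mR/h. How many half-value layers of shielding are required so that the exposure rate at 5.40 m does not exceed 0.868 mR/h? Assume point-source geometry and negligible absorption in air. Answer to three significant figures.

1.31 half-value layers

At 5.40 m, distance alone gives 121 × (0.720/5.40)² = 121 × 0.01778 = 2.151 mR/h.
Further attenuation needed: 2.151/0.868 = 2.478.
n = log₂(2.478) = 1.309 half-value layers.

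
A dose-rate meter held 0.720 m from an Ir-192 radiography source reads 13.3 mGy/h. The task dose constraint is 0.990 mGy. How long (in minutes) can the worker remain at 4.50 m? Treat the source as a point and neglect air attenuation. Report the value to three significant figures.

Applying the 1/r² law, rate at 4.50 m:
(0.720/4.50)² = 0.02560, so 13.3 × 0.02560 = 0.3405 mGy/h.
Stay time = 0.990 mGy ÷ 0.3405 mGy/h = 2.907 h = 174.4 min.

174 min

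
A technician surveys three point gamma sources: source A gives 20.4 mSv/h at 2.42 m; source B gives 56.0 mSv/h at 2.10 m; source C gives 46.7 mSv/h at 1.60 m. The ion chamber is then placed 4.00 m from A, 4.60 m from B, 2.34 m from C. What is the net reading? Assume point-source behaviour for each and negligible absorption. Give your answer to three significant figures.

By superposition, sum each source's inverse-square contribution:
A: 20.4 × (2.42/4.00)² = 7.467 mSv/h
B: 56.0 × (2.10/4.60)² = 11.67 mSv/h
C: 46.7 × (1.60/2.34)² = 21.83 mSv/h
Total = 7.467 + 11.67 + 21.83 = 40.97 mSv/h.

41.0 mSv/h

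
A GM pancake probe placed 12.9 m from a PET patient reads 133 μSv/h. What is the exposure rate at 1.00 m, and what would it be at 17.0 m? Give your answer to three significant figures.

22100 μSv/h; 76.6 μSv/h

Since intensity falls as 1/r²,
At 1.00 m: 133 × (12.9/1.00)² = 133 × 166.4 = 22130 μSv/h
At 17.0 m: 22130 × (1.00/17.0)² = 22130 × 0.003460 = 76.57 μSv/h.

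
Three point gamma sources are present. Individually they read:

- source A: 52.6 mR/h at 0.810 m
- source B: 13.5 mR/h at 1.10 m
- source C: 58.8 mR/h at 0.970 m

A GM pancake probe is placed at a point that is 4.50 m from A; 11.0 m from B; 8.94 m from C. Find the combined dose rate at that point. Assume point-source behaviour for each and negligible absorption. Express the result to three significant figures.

2.53 mR/h

Each source contributes Iᵢ·(dᵢ/rᵢ)²; contributions add.
A: 52.6 × (0.810/4.50)² = 1.704 mR/h
B: 13.5 × (1.10/11.0)² = 0.1350 mR/h
C: 58.8 × (0.970/8.94)² = 0.6922 mR/h
Total = 1.704 + 0.1350 + 0.6922 = 2.531 mR/h.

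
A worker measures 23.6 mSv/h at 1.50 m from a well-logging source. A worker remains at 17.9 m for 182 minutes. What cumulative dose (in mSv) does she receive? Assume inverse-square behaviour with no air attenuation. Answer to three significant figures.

0.503 mSv

Applying the 1/r² law, rate at 17.9 m:
(1.50/17.9)² = 0.007022, so 23.6 × 0.007022 = 0.1657 mSv/h.
Dose = rate × time = 0.1657 mSv/h × 3.033 h = 0.5026 mSv.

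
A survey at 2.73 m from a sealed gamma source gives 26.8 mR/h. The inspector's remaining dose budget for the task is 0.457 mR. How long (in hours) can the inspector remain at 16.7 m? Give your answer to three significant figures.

Using I₁d₁² = I₂d₂², rate at 16.7 m:
(2.73/16.7)² = 0.02672, so 26.8 × 0.02672 = 0.7161 mR/h.
Stay time = 0.457 mR ÷ 0.7161 mR/h = 0.6382 h.

0.638 h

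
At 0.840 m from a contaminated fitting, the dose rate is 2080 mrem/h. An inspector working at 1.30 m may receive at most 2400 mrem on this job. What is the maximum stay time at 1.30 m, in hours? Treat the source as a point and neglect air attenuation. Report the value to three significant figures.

By the inverse-square law, rate at 1.30 m:
2080 × (0.840/1.30)² = 2080 × 0.4175 = 868.4 mrem/h.
Stay time = 2400 mrem ÷ 868.4 mrem/h = 2.764 h.

2.76 h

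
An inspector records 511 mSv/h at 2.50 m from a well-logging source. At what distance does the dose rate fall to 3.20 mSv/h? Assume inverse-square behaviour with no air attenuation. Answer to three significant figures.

31.6 m

Since intensity falls as 1/r², d₂ = d₁·√(I₁/I₂).
I₁/I₂ = 511/3.20 = 159.7, so d₂ = 2.50 × √159.7 = 31.59 m.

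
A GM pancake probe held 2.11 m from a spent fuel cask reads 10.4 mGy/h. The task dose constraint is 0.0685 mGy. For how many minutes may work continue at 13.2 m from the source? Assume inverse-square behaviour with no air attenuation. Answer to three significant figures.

Intensity scales as (d₁/d₂)², so rate at 13.2 m:
(2.11/13.2)² = 0.02555, so 10.4 × 0.02555 = 0.2657 mGy/h.
Stay time = 0.0685 mGy ÷ 0.2657 mGy/h = 0.2578 h = 15.47 min.

15.5 min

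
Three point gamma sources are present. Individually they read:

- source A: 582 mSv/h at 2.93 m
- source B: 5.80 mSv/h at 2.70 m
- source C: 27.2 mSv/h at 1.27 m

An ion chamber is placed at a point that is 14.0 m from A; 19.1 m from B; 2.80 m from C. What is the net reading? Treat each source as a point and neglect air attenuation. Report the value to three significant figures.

By superposition, sum each source's inverse-square contribution:
A: 582 × (2.93/14.0)² = 25.49 mSv/h
B: 5.80 × (2.70/19.1)² = 0.1159 mSv/h
C: 27.2 × (1.27/2.80)² = 5.596 mSv/h
Total = 25.49 + 0.1159 + 5.596 = 31.20 mSv/h.

31.2 mSv/h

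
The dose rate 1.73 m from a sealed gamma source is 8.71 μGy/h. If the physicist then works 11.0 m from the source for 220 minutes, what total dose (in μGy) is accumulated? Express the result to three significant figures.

0.790 μGy

By the inverse-square law, rate at 11.0 m:
(1.73/11.0)² = 0.02473, so 8.71 × 0.02473 = 0.2154 μGy/h.
Dose = rate × time = 0.2154 μGy/h × 3.667 h = 0.7899 μGy.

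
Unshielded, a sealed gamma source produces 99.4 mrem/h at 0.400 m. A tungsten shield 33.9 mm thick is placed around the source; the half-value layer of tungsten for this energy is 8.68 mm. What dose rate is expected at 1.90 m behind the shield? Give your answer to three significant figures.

0.294 mrem/h

Distance alone: 99.4 × (0.400/1.90)² = 99.4 × 0.04432 = 4.405 mrem/h.
Shield: 33.9/8.68 = 3.906 half-value layers → attenuation 2^(−3.906) = 0.06671.
Combined: 4.405 × 0.06671 = 0.2939 mrem/h.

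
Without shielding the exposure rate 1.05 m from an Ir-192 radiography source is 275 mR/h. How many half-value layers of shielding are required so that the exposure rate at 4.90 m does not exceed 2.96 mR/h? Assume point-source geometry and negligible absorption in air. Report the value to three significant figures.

At 4.90 m, distance alone gives 275 × (1.05/4.90)² = 275 × 0.04592 = 12.63 mR/h.
Further attenuation needed: 12.63/2.96 = 4.267.
n = log₂(4.267) = 2.093 half-value layers.

2.09 half-value layers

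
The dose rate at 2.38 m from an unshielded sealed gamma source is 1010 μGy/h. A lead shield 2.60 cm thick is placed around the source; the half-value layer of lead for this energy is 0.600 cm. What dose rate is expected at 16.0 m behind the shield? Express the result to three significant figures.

1.11 μGy/h

Distance alone: (2.38/16.0)² = 0.02213, so 1010 × 0.02213 = 22.35 μGy/h.
Shield: 2.60/0.600 = 4.333 half-value layers → attenuation 2^(−4.333) = 0.04962.
Combined: 22.35 × 0.04962 = 1.109 μGy/h.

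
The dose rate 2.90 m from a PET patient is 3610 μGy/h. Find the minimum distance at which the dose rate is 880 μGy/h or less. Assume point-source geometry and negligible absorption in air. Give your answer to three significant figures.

5.87 m

Applying the 1/r² law, d₂ = d₁·√(I₁/I₂).
I₁/I₂ = 3610/880 = 4.102, so d₂ = 2.90 × √4.102 = 5.873 m.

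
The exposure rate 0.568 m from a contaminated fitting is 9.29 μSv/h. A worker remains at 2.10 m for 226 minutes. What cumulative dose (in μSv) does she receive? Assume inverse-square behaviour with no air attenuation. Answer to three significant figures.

Intensity scales as (d₁/d₂)², so rate at 2.10 m:
(0.568/2.10)² = 0.07316, so 9.29 × 0.07316 = 0.6797 μSv/h.
Dose = rate × time = 0.6797 μSv/h × 3.767 h = 2.560 μSv.

2.56 μSv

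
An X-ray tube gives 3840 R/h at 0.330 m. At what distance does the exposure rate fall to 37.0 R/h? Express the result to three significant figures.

3.36 m

Since intensity falls as 1/r², d₂ = d₁·√(I₁/I₂).
I₁/I₂ = 3840/37.0 = 103.8, so d₂ = 0.330 × √103.8 = 3.362 m.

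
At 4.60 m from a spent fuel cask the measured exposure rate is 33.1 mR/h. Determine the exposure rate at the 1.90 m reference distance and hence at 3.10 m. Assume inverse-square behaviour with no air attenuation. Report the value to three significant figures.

By the inverse-square law,
At 1.90 m: 33.1 × (4.60/1.90)² = 33.1 × 5.861 = 194.0 mR/h
At 3.10 m: (1.90/3.10)² = 0.3757, so 194.0 × 0.3757 = 72.89 mR/h.

194 mR/h; 72.9 mR/h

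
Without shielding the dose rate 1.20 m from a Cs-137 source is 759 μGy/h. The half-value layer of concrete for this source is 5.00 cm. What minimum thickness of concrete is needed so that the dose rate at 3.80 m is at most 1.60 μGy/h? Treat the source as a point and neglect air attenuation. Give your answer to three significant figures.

27.8 cm

At 3.80 m, distance alone gives 759 × (1.20/3.80)² = 759 × 0.09972 = 75.69 μGy/h.
Further attenuation needed: 75.69/1.60 = 47.31.
n = log₂(47.31) = 5.564 half-value layers.
Thickness = 5.564 × 5.00 cm = 27.82 cm.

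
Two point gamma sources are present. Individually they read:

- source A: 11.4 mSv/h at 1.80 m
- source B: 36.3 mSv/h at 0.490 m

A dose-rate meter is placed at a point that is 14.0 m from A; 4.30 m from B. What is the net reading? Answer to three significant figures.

0.660 mSv/h

By superposition, sum each source's inverse-square contribution:
A: 11.4 × (1.80/14.0)² = 0.1884 mSv/h
B: 36.3 × (0.490/4.30)² = 0.4714 mSv/h
Total = 0.1884 + 0.4714 = 0.6598 mSv/h.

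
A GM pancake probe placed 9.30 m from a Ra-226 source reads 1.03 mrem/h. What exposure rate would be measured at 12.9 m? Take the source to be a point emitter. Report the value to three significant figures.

Using I₁d₁² = I₂d₂², scaling from 9.30 m to 12.9 m:
1.03 × (9.30/12.9)² = 1.03 × 0.5197 = 0.5353 mrem/h.

0.535 mrem/h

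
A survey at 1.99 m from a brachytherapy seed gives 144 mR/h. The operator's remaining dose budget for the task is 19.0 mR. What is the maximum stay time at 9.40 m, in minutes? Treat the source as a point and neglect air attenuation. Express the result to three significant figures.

177 min

By the inverse-square law, rate at 9.40 m:
(1.99/9.40)² = 0.04482, so 144 × 0.04482 = 6.454 mR/h.
Stay time = 19.0 mR ÷ 6.454 mR/h = 2.944 h = 176.6 min.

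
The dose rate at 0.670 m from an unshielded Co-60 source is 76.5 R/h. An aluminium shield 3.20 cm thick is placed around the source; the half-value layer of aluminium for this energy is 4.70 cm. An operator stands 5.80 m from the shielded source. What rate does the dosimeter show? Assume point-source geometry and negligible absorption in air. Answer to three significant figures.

Distance alone: 76.5 × (0.670/5.80)² = 76.5 × 0.01334 = 1.021 R/h.
Shield: 3.20/4.70 = 0.6809 half-value layers → attenuation 2^(−0.6809) = 0.6238.
Combined: 1.021 × 0.6238 = 0.6369 R/h.

0.637 R/h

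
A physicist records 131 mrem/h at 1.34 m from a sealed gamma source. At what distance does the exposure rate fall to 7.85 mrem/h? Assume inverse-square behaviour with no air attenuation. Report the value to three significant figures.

5.47 m

By the inverse-square law, d₂ = d₁·√(I₁/I₂).
I₁/I₂ = 131/7.85 = 16.69, so d₂ = 1.34 × √16.69 = 5.474 m.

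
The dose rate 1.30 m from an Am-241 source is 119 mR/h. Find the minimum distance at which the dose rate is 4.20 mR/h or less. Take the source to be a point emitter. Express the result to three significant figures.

6.92 m

Applying the 1/r² law, d₂ = d₁·√(I₁/I₂).
I₁/I₂ = 119/4.20 = 28.33, so d₂ = 1.30 × √28.33 = 6.919 m.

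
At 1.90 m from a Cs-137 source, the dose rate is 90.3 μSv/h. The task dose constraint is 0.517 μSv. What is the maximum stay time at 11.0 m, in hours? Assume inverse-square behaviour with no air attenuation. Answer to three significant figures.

Since intensity falls as 1/r², rate at 11.0 m:
(1.90/11.0)² = 0.02983, so 90.3 × 0.02983 = 2.694 μSv/h.
Stay time = 0.517 μSv ÷ 2.694 μSv/h = 0.1919 h.

0.192 h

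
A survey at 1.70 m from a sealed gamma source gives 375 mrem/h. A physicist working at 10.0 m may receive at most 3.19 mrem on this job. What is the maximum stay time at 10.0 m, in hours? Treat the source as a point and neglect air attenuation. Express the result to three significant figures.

0.294 h

Using I₁d₁² = I₂d₂², rate at 10.0 m:
(1.70/10.0)² = 0.02890, so 375 × 0.02890 = 10.84 mrem/h.
Stay time = 3.19 mrem ÷ 10.84 mrem/h = 0.2943 h.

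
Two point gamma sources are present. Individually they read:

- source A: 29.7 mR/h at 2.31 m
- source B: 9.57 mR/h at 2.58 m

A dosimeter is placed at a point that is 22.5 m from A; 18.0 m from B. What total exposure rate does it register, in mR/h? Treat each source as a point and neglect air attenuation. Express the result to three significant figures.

0.510 mR/h

Each source contributes Iᵢ·(dᵢ/rᵢ)²; contributions add.
A: 29.7 × (2.31/22.5)² = 0.3131 mR/h
B: 9.57 × (2.58/18.0)² = 0.1966 mR/h
Total = 0.3131 + 0.1966 = 0.5097 mR/h.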